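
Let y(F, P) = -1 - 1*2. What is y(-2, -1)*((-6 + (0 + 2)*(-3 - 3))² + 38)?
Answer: -1086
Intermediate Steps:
y(F, P) = -3 (y(F, P) = -1 - 2 = -3)
y(-2, -1)*((-6 + (0 + 2)*(-3 - 3))² + 38) = -3*((-6 + (0 + 2)*(-3 - 3))² + 38) = -3*((-6 + 2*(-6))² + 38) = -3*((-6 - 12)² + 38) = -3*((-18)² + 38) = -3*(324 + 38) = -3*362 = -1086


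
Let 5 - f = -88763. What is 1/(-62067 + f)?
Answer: 1/26701 ≈ 3.7452e-5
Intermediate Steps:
f = 88768 (f = 5 - 1*(-88763) = 5 + 88763 = 88768)
1/(-62067 + f) = 1/(-62067 + 88768) = 1/26701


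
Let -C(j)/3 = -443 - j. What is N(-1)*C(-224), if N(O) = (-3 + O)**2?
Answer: 10512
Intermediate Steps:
C(j) = 1329 + 3*j (C(j) = -3*(-443 - j) = 1329 + 3*j)
N(-1)*C(-224) = (-3 - 1)**2*(1329 + 3*(-224)) = (-4)**2*(1329 - 672) = 16*657 = 10512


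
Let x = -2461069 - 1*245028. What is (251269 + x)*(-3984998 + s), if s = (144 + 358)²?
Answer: 9163858195032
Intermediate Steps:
x = -2706097 (x = -2461069 - 245028 = -2706097)
s = 252004 (s = 502² = 252004)
(251269 + x)*(-3984998 + s) = (251269 - 2706097)*(-3984998 + 252004) = -2454828*(-3732994) = 9163858195032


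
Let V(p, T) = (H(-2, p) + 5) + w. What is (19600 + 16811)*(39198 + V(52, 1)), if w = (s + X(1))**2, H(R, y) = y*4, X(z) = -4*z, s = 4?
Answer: 1434993921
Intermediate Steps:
H(R, y) = 4*y
w = 0 (w = (4 - 4*1)**2 = (4 - 4)**2 = 0**2 = 0)
V(p, T) = 5 + 4*p (V(p, T) = (4*p + 5) + 0 = (5 + 4*p) + 0 = 5 + 4*p)
(19600 + 16811)*(39198 + V(52, 1)) = (19600 + 16811)*(39198 + (5 + 4*52)) = 36411*(39198 + (5 + 208)) = 36411*(39198 + 213) = 36411*39411 = 1434993921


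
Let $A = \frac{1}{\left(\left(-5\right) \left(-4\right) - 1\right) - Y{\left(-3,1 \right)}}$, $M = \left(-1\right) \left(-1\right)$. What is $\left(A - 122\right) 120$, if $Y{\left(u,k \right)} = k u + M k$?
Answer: $- \frac{102440}{7} \approx -14634.0$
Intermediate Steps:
$M = 1$
$Y{\left(u,k \right)} = k + k u$ ($Y{\left(u,k \right)} = k u + 1 k = k u + k = k + k u$)
$A = \frac{1}{21}$ ($A = \frac{1}{\left(\left(-5\right) \left(-4\right) - 1\right) - 1 \left(1 - 3\right)} = \frac{1}{\left(20 - 1\right) - 1 \left(-2\right)} = \frac{1}{19 - -2} = \frac{1}{19 + 2} = \frac{1}{21} \approx 0.047619$)
$\left(A - 122\right) 120 = \left(\frac{1}{21} - 122\right) 120 = \left(- \frac{2561}{21}\right) 120 = - \frac{102440}{7}$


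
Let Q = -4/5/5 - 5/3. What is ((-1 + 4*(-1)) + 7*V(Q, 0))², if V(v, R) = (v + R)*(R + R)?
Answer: 25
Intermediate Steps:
Q = -137/75 (Q = -4*⅕*(⅕) - 5*⅓ = -⅘*⅕ - 5/3 = -4/25 - 5/3 = -137/75 ≈ -1.8267)
V(v, R) = 2*R*(R + v) (V(v, R) = (R + v)*(2*R) = 2*R*(R + v))
((-1 + 4*(-1)) + 7*V(Q, 0))² = ((-1 + 4*(-1)) + 7*(2*0*(0 - 137/75)))² = ((-1 - 4) + 7*(2*0*(-137/75)))² = (-5 + 7*0)² = (-5 + 0)² = (-5)² = 25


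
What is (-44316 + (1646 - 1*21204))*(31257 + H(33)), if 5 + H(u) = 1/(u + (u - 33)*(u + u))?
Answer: -65874342058/33 ≈ -1.9962e+9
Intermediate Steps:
H(u) = -5 + 1/(u + 2*u*(-33 + u)) (H(u) = -5 + 1/(u + (u - 33)*(u + u)) = -5 + 1/(u + (-33 + u)*(2*u)) = -5 + 1/(u + 2*u*(-33 + u)))
(-44316 + (1646 - 1*21204))*(31257 + H(33)) = (-44316 + (1646 - 1*21204))*(31257 + (1 - 10*33² + 325*33)/(33*(-65 + 2*33))) = (-44316 + (1646 - 21204))*(31257 + (1 - 10*1089 + 10725)/(33*(-65 + 66))) = (-44316 - 19558)*(31257 + (1/33)*(1 - 10890 + 10725)/1) = -63874*(31257 + (1/33)*1*(-164)) = -63874*(31257 - 164/33) = -63874*1031317/33 = -65874342058/33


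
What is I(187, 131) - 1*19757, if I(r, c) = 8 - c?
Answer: -19880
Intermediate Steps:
I(187, 131) - 1*19757 = (8 - 1*131) - 1*19757 = (8 - 131) - 19757 = -123 - 19757 = -19880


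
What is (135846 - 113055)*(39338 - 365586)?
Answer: -7435518168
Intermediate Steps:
(135846 - 113055)*(39338 - 365586) = 22791*(-326248) = -7435518168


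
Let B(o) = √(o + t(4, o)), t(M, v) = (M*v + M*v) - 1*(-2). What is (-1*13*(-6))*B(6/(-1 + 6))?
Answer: 624*√5/5 ≈ 279.06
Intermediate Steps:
t(M, v) = 2 + 2*M*v (t(M, v) = 2*M*v + 2 = 2 + 2*M*v)
B(o) = √(2 + 9*o) (B(o) = √(o + (2 + 2*4*o)) = √(o + (2 + 8*o)) = √(2 + 9*o))
(-1*13*(-6))*B(6/(-1 + 6)) = (-1*13*(-6))*√(2 + 9*(6/(-1 + 6))) = (-13*(-6))*√(2 + 9*(6/5)) = 78*√(2 + 9*(6*(⅕))) = 78*√(2 + 9*(6/5)) = 78*√(2 + 54/5) = 78*√(64/5) = 78*(8*√5/5) = 624*√5/5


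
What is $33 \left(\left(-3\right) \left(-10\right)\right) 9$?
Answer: $8910$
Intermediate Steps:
$33 \left(\left(-3\right) \left(-10\right)\right) 9 = 33 \cdot 30 \cdot 9 = 990 \cdot 9 = 8910$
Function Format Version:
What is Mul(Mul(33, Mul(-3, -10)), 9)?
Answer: 8910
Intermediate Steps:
Mul(Mul(33, Mul(-3, -10)), 9) = Mul(Mul(33, 30), 9) = Mul(990, 9) = 8910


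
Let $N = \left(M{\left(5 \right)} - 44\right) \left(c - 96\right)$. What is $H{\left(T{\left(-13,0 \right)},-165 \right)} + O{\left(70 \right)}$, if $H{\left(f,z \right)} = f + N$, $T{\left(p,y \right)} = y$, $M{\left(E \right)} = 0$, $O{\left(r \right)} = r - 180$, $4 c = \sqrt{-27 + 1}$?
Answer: $4114 - 11 i \sqrt{26} \approx 4114.0 - 56.089 i$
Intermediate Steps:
$c = \frac{i \sqrt{26}}{4}$ ($c = \frac{\sqrt{-27 + 1}}{4} = \frac{\sqrt{-26}}{4} = \frac{i \sqrt{26}}{4} \approx 1.2748 i$)
$O{\left(r \right)} = -180 + r$
$N = 4224 - 11 i \sqrt{26}$ ($N = \left(0 - 44\right) \left(\frac{i \sqrt{26}}{4} - 96\right) = - 44 \left(-96 + \frac{i \sqrt{26}}{4}\right) = 4224 - 11 i \sqrt{26} \approx 4224.0 - 56.089 i$)
$H{\left(f,z \right)} = 4224 + f - 11 i \sqrt{26}$ ($H{\left(f,z \right)} = f + \left(4224 - 11 i \sqrt{26}\right) = 4224 + f - 11 i \sqrt{26}$)
$H{\left(T{\left(-13,0 \right)},-165 \right)} + O{\left(70 \right)} = \left(4224 + 0 - 11 i \sqrt{26}\right) + \left(-180 + 70\right) = \left(4224 - 11 i \sqrt{26}\right) - 110 = 4114 - 11 i \sqrt{26}$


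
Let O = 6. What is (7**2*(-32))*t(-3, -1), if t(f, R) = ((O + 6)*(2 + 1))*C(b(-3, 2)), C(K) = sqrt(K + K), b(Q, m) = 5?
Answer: -56448*sqrt(10) ≈ -1.7850e+5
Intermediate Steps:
C(K) = sqrt(2)*sqrt(K) (C(K) = sqrt(2*K) = sqrt(2)*sqrt(K))
t(f, R) = 36*sqrt(10) (t(f, R) = ((6 + 6)*(2 + 1))*(sqrt(2)*sqrt(5)) = (12*3)*sqrt(10) = 36*sqrt(10))
(7**2*(-32))*t(-3, -1) = (7**2*(-32))*(36*sqrt(10)) = (49*(-32))*(36*sqrt(10)) = -56448*sqrt(10)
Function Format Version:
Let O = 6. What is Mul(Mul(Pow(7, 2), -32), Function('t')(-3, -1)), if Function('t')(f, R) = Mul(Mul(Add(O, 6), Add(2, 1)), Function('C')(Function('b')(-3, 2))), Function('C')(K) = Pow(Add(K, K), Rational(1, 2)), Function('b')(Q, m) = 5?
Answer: Mul(-56448, Pow(10, Rational(1, 2))) ≈ -1.7850e+5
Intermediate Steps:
Function('C')(K) = Mul(Pow(2, Rational(1, 2)), Pow(K, Rational(1, 2))) (Function('C')(K) = Pow(Mul(2, K), Rational(1, 2)) = Mul(Pow(2, Rational(1, 2)), Pow(K, Rational(1, 2))))
Function('t')(f, R) = Mul(36, Pow(10, Rational(1, 2))) (Function('t')(f, R) = Mul(Mul(Add(6, 6), Add(2, 1)), Mul(Pow(2, Rational(1, 2)), Pow(5, Rational(1, 2)))) = Mul(Mul(12, 3), Pow(10, Rational(1, 2))) = Mul(36, Pow(10, Rational(1, 2))))
Mul(Mul(Pow(7, 2), -32), Function('t')(-3, -1)) = Mul(Mul(Pow(7, 2), -32), Mul(36, Pow(10, Rational(1, 2)))) = Mul(Mul(49, -32), Mul(36, Pow(10, Rational(1, 2)))) = Mul(-1568, Mul(36, Pow(10, Rational(1, 2)))) = Mul(-56448, Pow(10, Rational(1, 2)))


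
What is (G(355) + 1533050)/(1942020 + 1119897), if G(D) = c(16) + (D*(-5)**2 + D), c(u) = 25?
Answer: 1542305/3061917 ≈ 0.50371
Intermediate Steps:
G(D) = 25 + 26*D (G(D) = 25 + (D*(-5)**2 + D) = 25 + (D*25 + D) = 25 + (25*D + D) = 25 + 26*D)
(G(355) + 1533050)/(1942020 + 1119897) = ((25 + 26*355) + 1533050)/(1942020 + 1119897) = ((25 + 9230) + 1533050)/3061917 = (9255 + 1533050)*(1/3061917) = 1542305*(1/3061917) = 1542305/3061917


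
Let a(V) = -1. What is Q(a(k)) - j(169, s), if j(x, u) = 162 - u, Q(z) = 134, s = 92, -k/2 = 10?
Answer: 64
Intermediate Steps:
k = -20 (k = -2*10 = -20)
Q(a(k)) - j(169, s) = 134 - (162 - 1*92) = 134 - (162 - 92) = 134 - 1*70 = 134 - 70 = 64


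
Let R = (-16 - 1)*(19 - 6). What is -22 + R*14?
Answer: -3116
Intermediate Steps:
R = -221 (R = -17*13 = -221)
-22 + R*14 = -22 - 221*14 = -22 - 3094 = -3116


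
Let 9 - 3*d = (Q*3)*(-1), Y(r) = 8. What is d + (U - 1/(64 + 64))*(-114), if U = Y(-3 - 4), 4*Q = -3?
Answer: -58167/64 ≈ -908.86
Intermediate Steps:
Q = -¾ (Q = (¼)*(-3) = -¾ ≈ -0.75000)
U = 8
d = 9/4 (d = 3 - (-¾*3)*(-1)/3 = 3 - (-3)*(-1)/4 = 3 - ⅓*9/4 = 3 - ¾ = 9/4 ≈ 2.2500)
d + (U - 1/(64 + 64))*(-114) = 9/4 + (8 - 1/(64 + 64))*(-114) = 9/4 + (8 - 1/128)*(-114) = 9/4 + (1023/128)*(-114) = 9/4 - 58311/64 = -58167/64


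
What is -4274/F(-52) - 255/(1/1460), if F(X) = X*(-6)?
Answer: -58080937/156 ≈ -3.7231e+5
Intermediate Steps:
F(X) = -6*X
-4274/F(-52) - 255/(1/1460) = -4274/((-6*(-52))) - 255/(1/1460) = -4274/312 - 255/1/1460 = -4274*1/312 - 255*1460 = -2137/156 - 372300 = -58080937/156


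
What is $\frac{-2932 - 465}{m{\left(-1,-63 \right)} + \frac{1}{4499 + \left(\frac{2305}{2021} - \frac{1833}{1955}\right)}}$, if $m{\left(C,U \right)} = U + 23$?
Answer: $\frac{60387104177119}{711059978025} \approx 84.925$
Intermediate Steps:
$m{\left(C,U \right)} = 23 + U$
$\frac{-2932 - 465}{m{\left(-1,-63 \right)} + \frac{1}{4499 + \left(\frac{2305}{2021} - \frac{1833}{1955}\right)}} = \frac{-2932 - 465}{\left(23 - 63\right) + \frac{1}{4499 + \left(\frac{2305}{2021} - \frac{1833}{1955}\right)}} = - \frac{3397}{-40 + \frac{1}{4499 + \left(2305 \cdot \frac{1}{2021} - \frac{1833}{1955}\right)}} = - \frac{3397}{-40 + \frac{1}{4499 + \left(\frac{2305}{2021} - \frac{1833}{1955}\right)}} = - \frac{3397}{-40 + \frac{1}{4499 + \frac{801782}{3951055}}} = - \frac{3397}{-40 + \frac{1}{\frac{17776598227}{3951055}}} = - \frac{3397}{-40 + \frac{3951055}{17776598227}} = - \frac{3397}{- \frac{711059978025}{17776598227}} = \left(-3397\right) \left(- \frac{17776598227}{711059978025}\right) = \frac{60387104177119}{711059978025}$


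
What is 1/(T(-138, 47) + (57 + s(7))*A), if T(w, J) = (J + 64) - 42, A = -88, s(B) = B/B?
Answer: -1/5035 ≈ -0.00019861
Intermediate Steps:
s(B) = 1
T(w, J) = 22 + J (T(w, J) = (64 + J) - 42 = 22 + J)
1/(T(-138, 47) + (57 + s(7))*A) = 1/((22 + 47) + (57 + 1)*(-88)) = 1/(69 + 58*(-88)) = 1/(69 - 5104) = 1/(-5035) = -1/5035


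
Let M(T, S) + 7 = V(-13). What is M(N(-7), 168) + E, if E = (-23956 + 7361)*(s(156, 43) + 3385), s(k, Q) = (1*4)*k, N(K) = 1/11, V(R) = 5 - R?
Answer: -66529344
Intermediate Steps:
N(K) = 1/11
s(k, Q) = 4*k
M(T, S) = 11 (M(T, S) = -7 + (5 - 1*(-13)) = -7 + (5 + 13) = -7 + 18 = 11)
E = -66529355 (E = (-23956 + 7361)*(4*156 + 3385) = -16595*(624 + 3385) = -16595*4009 = -66529355)
M(N(-7), 168) + E = 11 - 66529355 = -66529344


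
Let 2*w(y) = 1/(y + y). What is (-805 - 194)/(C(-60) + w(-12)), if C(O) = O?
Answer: 47952/2881 ≈ 16.644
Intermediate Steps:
w(y) = 1/(4*y) (w(y) = 1/(2*(y + y)) = 1/(2*((2*y))) = (1/(2*y))/2 = 1/(4*y))
(-805 - 194)/(C(-60) + w(-12)) = (-805 - 194)/(-60 + (¼)/(-12)) = -999/(-60 + (¼)*(-1/12)) = -999/(-60 - 1/48) = -999/(-2881/48) = -999*(-48/2881) = 47952/2881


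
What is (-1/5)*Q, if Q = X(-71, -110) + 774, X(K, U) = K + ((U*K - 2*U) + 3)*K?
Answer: 113928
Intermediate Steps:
X(K, U) = K + K*(3 - 2*U + K*U) (X(K, U) = K + ((K*U - 2*U) + 3)*K = K + ((-2*U + K*U) + 3)*K = K + (3 - 2*U + K*U)*K = K + K*(3 - 2*U + K*U))
Q = -569640 (Q = -71*(4 - 2*(-110) - 71*(-110)) + 774 = -71*(4 + 220 + 7810) + 774 = -71*8034 + 774 = -570414 + 774 = -569640)
(-1/5)*Q = -1/5*(-569640) = -1*⅕*(-569640) = -⅕*(-569640) = 113928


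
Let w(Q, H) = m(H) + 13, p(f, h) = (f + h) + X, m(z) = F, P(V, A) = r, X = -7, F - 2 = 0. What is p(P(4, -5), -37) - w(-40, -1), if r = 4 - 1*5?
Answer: -60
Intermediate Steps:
r = -1 (r = 4 - 5 = -1)
F = 2 (F = 2 + 0 = 2)
P(V, A) = -1
m(z) = 2
p(f, h) = -7 + f + h (p(f, h) = (f + h) - 7 = -7 + f + h)
w(Q, H) = 15 (w(Q, H) = 2 + 13 = 15)
p(P(4, -5), -37) - w(-40, -1) = (-7 - 1 - 37) - 1*15 = -45 - 15 = -60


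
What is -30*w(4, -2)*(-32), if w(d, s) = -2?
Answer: -1920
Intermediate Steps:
-30*w(4, -2)*(-32) = -30*(-2)*(-32) = 60*(-32) = -1920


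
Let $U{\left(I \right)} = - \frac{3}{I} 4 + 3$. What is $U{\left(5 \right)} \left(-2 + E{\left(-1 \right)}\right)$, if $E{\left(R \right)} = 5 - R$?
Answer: $\frac{12}{5} \approx 2.4$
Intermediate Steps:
$U{\left(I \right)} = 3 - \frac{12}{I}$ ($U{\left(I \right)} = - \frac{12}{I} + 3 = 3 - \frac{12}{I}$)
$U{\left(5 \right)} \left(-2 + E{\left(-1 \right)}\right) = \left(3 - \frac{12}{5}\right) \left(-2 + \left(5 - -1\right)\right) = \left(3 - \frac{12}{5}\right) \left(-2 + \left(5 + 1\right)\right) = \left(3 - \frac{12}{5}\right) \left(-2 + 6\right) = \frac{3}{5} \cdot 4 = \frac{12}{5}$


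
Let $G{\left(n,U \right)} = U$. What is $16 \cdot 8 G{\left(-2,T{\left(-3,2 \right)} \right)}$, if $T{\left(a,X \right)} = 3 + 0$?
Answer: $384$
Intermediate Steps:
$T{\left(a,X \right)} = 3$
$16 \cdot 8 G{\left(-2,T{\left(-3,2 \right)} \right)} = 16 \cdot 8 \cdot 3 = 128 \cdot 3 = 384$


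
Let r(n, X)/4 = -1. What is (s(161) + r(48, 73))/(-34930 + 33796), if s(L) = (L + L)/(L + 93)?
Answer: 347/144018 ≈ 0.0024094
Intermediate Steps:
r(n, X) = -4 (r(n, X) = 4*(-1) = -4)
s(L) = 2*L/(93 + L) (s(L) = (2*L)/(93 + L) = 2*L/(93 + L))
(s(161) + r(48, 73))/(-34930 + 33796) = (2*161/(93 + 161) - 4)/(-34930 + 33796) = (2*161/254 - 4)/(-1134) = (2*161*(1/254) - 4)*(-1/1134) = (161/127 - 4)*(-1/1134) = -347/127*(-1/1134) = 347/144018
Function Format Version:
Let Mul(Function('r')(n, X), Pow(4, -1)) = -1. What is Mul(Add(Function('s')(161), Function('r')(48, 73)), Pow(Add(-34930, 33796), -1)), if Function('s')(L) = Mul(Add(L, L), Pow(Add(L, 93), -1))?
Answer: Rational(347, 144018) ≈ 0.0024094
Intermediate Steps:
Function('r')(n, X) = -4 (Function('r')(n, X) = Mul(4, -1) = -4)
Function('s')(L) = Mul(2, L, Pow(Add(93, L), -1)) (Function('s')(L) = Mul(Mul(2, L), Pow(Add(93, L), -1)) = Mul(2, L, Pow(Add(93, L), -1)))
Mul(Add(Function('s')(161), Function('r')(48, 73)), Pow(Add(-34930, 33796), -1)) = Mul(Add(Mul(2, 161, Pow(Add(93, 161), -1)), -4), Pow(Add(-34930, 33796), -1)) = Mul(Add(Mul(2, 161, Pow(254, -1)), -4), Pow(-1134, -1)) = Mul(Add(Mul(2, 161, Rational(1, 254)), -4), Rational(-1, 1134)) = Mul(Add(Rational(161, 127), -4), Rational(-1, 1134)) = Mul(Rational(-347, 127), Rational(-1, 1134)) = Rational(347, 144018)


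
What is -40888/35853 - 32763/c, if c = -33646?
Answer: -10582411/63490002 ≈ -0.16668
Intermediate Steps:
-40888/35853 - 32763/c = -40888/35853 - 32763/(-33646) = -40888*1/35853 - 32763*(-1/33646) = -2152/1887 + 32763/33646 = -10582411/63490002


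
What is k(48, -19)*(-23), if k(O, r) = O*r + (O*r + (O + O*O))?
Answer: -12144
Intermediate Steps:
k(O, r) = O + O² + 2*O*r (k(O, r) = O*r + (O*r + (O + O²)) = O*r + (O + O² + O*r) = O + O² + 2*O*r)
k(48, -19)*(-23) = (48*(1 + 48 + 2*(-19)))*(-23) = (48*(1 + 48 - 38))*(-23) = (48*11)*(-23) = 528*(-23) = -12144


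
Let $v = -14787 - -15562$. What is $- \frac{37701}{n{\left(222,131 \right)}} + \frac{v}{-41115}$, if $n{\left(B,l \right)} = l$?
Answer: $- \frac{310035628}{1077213} \approx -287.81$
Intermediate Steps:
$v = 775$ ($v = -14787 + 15562 = 775$)
$- \frac{37701}{n{\left(222,131 \right)}} + \frac{v}{-41115} = - \frac{37701}{131} + \frac{775}{-41115} = \left(-37701\right) \frac{1}{131} + 775 \left(- \frac{1}{41115}\right) = - \frac{37701}{131} - \frac{155}{8223} = - \frac{310035628}{1077213}$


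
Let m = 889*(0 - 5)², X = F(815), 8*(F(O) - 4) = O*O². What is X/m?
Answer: 541343407/177800 ≈ 3044.7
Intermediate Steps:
F(O) = 4 + O³/8 (F(O) = 4 + (O*O²)/8 = 4 + O³/8)
X = 541343407/8 (X = 4 + (⅛)*815³ = 4 + (⅛)*541343375 = 4 + 541343375/8 = 541343407/8 ≈ 6.7668e+7)
m = 22225 (m = 889*(-5)² = 889*25 = 22225)
X/m = (541343407/8)/22225 = (541343407/8)*(1/22225) = 541343407/177800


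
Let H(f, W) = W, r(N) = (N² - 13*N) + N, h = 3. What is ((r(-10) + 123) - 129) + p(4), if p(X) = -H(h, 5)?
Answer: 209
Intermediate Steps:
r(N) = N² - 12*N
p(X) = -5 (p(X) = -1*5 = -5)
((r(-10) + 123) - 129) + p(4) = ((-10*(-12 - 10) + 123) - 129) - 5 = ((-10*(-22) + 123) - 129) - 5 = ((220 + 123) - 129) - 5 = (343 - 129) - 5 = 214 - 5 = 209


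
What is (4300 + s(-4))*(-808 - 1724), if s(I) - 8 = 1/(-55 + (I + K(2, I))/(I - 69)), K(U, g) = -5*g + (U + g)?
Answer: -14649188996/1343 ≈ -1.0908e+7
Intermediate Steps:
K(U, g) = U - 4*g
s(I) = 8 + 1/(-55 + (2 - 3*I)/(-69 + I)) (s(I) = 8 + 1/(-55 + (I + (2 - 4*I))/(I - 69)) = 8 + 1/(-55 + (2 - 3*I)/(-69 + I)))
(4300 + s(-4))*(-808 - 1724) = (4300 + (-30307 + 463*(-4))/(-3797 + 58*(-4)))*(-808 - 1724) = (4300 + (-30307 - 1852)/(-3797 - 232))*(-2532) = (4300 - 32159/(-4029))*(-2532) = (4300 - 1/4029*(-32159))*(-2532) = (4300 + 32159/4029)*(-2532) = (17356859/4029)*(-2532) = -14649188996/1343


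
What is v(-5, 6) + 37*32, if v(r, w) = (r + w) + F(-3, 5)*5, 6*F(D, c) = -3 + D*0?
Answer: 2365/2 ≈ 1182.5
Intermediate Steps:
F(D, c) = -1/2 (F(D, c) = (-3 + D*0)/6 = (-3 + 0)/6 = (1/6)*(-3) = -1/2)
v(r, w) = -5/2 + r + w (v(r, w) = (r + w) - 1/2*5 = (r + w) - 5/2 = -5/2 + r + w)
v(-5, 6) + 37*32 = (-5/2 - 5 + 6) + 37*32 = -3/2 + 1184 = 2365/2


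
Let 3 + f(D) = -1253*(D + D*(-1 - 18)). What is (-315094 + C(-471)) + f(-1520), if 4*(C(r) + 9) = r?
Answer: -138389215/4 ≈ -3.4597e+7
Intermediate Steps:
C(r) = -9 + r/4
f(D) = -3 + 22554*D (f(D) = -3 - 1253*(D + D*(-1 - 18)) = -3 - 1253*(D + D*(-19)) = -3 - 1253*(D - 19*D) = -3 - (-22554)*D = -3 + 22554*D)
(-315094 + C(-471)) + f(-1520) = (-315094 + (-9 + (¼)*(-471))) + (-3 + 22554*(-1520)) = (-315094 + (-9 - 471/4)) + (-3 - 34282080) = (-315094 - 507/4) - 34282083 = -1260883/4 - 34282083 = -138389215/4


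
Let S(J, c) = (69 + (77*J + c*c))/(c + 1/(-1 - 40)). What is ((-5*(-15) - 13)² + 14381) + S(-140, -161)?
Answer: 59848920/3301 ≈ 18131.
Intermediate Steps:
S(J, c) = (69 + c² + 77*J)/(-1/41 + c) (S(J, c) = (69 + (77*J + c²))/(c + 1/(-41)) = (69 + (c² + 77*J))/(c - 1/41) = (69 + c² + 77*J)/(-1/41 + c))
((-5*(-15) - 13)² + 14381) + S(-140, -161) = ((-5*(-15) - 13)² + 14381) + 41*(69 + (-161)² + 77*(-140))/(-1 + 41*(-161)) = ((75 - 13)² + 14381) + 41*(69 + 25921 - 10780)/(-1 - 6601) = (62² + 14381) + 41*15210/(-6602) = (3844 + 14381) + 41*(-1/6602)*15210 = 18225 - 311805/3301 = 59848920/3301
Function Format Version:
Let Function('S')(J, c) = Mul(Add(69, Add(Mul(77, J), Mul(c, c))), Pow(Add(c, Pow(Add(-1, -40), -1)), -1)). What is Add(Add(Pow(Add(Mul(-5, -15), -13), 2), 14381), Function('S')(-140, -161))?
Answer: Rational(59848920, 3301) ≈ 18131.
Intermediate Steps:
Function('S')(J, c) = Mul(Pow(Add(Rational(-1, 41), c), -1), Add(69, Pow(c, 2), Mul(77, J))) (Function('S')(J, c) = Mul(Add(69, Add(Mul(77, J), Pow(c, 2))), Pow(Add(c, Pow(-41, -1)), -1)) = Mul(Add(69, Add(Pow(c, 2), Mul(77, J))), Pow(Add(c, Rational(-1, 41)), -1)) = Mul(Add(69, Pow(c, 2), Mul(77, J)), Pow(Add(Rational(-1, 41), c), -1)) = Mul(Pow(Add(Rational(-1, 41), c), -1), Add(69, Pow(c, 2), Mul(77, J))))
Add(Add(Pow(Add(Mul(-5, -15), -13), 2), 14381), Function('S')(-140, -161)) = Add(Add(Pow(Add(Mul(-5, -15), -13), 2), 14381), Mul(41, Pow(Add(-1, Mul(41, -161)), -1), Add(69, Pow(-161, 2), Mul(77, -140)))) = Add(Add(Pow(Add(75, -13), 2), 14381), Mul(41, Pow(Add(-1, -6601), -1), Add(69, 25921, -10780))) = Add(Add(Pow(62, 2), 14381), Mul(41, Pow(-6602, -1), 15210)) = Add(Add(3844, 14381), Mul(41, Rational(-1, 6602), 15210)) = Add(18225, Rational(-311805, 3301)) = Rational(59848920, 3301)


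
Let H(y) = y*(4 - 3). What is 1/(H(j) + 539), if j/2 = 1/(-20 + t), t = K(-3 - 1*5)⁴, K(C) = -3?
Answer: 61/32881 ≈ 0.0018552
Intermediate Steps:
t = 81 (t = (-3)⁴ = 81)
j = 2/61 (j = 2/(-20 + 81) = 2/61 ≈ 0.032787)
H(y) = y (H(y) = y*1 = y)
1/(H(j) + 539) = 1/(2/61 + 539) = 1/(32881/61) = 61/32881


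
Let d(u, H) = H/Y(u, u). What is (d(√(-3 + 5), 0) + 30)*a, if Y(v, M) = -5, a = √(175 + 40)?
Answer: 30*√215 ≈ 439.89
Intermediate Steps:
a = √215 ≈ 14.663
d(u, H) = -H/5 (d(u, H) = H/(-5) = H*(-⅕) = -H/5)
(d(√(-3 + 5), 0) + 30)*a = (-⅕*0 + 30)*√215 = (0 + 30)*√215 = 30*√215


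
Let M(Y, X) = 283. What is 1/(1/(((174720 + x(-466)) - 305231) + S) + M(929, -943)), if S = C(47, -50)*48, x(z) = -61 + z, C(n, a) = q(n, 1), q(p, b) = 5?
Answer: 130798/37015833 ≈ 0.0035336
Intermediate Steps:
C(n, a) = 5
S = 240 (S = 5*48 = 240)
1/(1/(((174720 + x(-466)) - 305231) + S) + M(929, -943)) = 1/(1/(((174720 + (-61 - 466)) - 305231) + 240) + 283) = 1/(1/(((174720 - 527) - 305231) + 240) + 283) = 1/(1/((174193 - 305231) + 240) + 283) = 1/(1/(-131038 + 240) + 283) = 1/(1/(-130798) + 283) = 1/(-1/130798 + 283) = 1/(37015833/130798) = 130798/37015833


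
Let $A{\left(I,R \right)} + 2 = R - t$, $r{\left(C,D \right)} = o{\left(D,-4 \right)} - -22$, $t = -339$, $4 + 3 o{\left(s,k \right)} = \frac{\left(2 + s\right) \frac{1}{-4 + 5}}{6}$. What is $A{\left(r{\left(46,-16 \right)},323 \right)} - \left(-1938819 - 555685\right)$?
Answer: $2495164$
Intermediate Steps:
$o{\left(s,k \right)} = - \frac{11}{9} + \frac{s}{18}$ ($o{\left(s,k \right)} = - \frac{4}{3} + \frac{\frac{2 + s}{-4 + 5} \cdot \frac{1}{6}}{3} = - \frac{4}{3} + \frac{\frac{2 + s}{1} \cdot \frac{1}{6}}{3} = - \frac{4}{3} + \frac{\left(2 + s\right) 1 \cdot \frac{1}{6}}{3} = - \frac{4}{3} + \frac{\left(2 + s\right) \frac{1}{6}}{3} = - \frac{4}{3} + \frac{\frac{1}{3} + \frac{s}{6}}{3} = - \frac{4}{3} + \left(\frac{1}{9} + \frac{s}{18}\right) = - \frac{11}{9} + \frac{s}{18}$)
$r{\left(C,D \right)} = \frac{187}{9} + \frac{D}{18}$ ($r{\left(C,D \right)} = \left(- \frac{11}{9} + \frac{D}{18}\right) - -22 = \left(- \frac{11}{9} + \frac{D}{18}\right) + 22 = \frac{187}{9} + \frac{D}{18}$)
$A{\left(I,R \right)} = 337 + R$ ($A{\left(I,R \right)} = -2 + \left(R - -339\right) = -2 + \left(R + 339\right) = -2 + \left(339 + R\right) = 337 + R$)
$A{\left(r{\left(46,-16 \right)},323 \right)} - \left(-1938819 - 555685\right) = \left(337 + 323\right) - \left(-1938819 - 555685\right) = 660 - -2494504 = 660 + 2494504 = 2495164$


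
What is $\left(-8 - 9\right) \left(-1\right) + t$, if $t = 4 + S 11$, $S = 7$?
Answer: $98$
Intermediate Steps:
$t = 81$ ($t = 4 + 7 \cdot 11 = 4 + 77 = 81$)
$\left(-8 - 9\right) \left(-1\right) + t = \left(-8 - 9\right) \left(-1\right) + 81 = \left(-17\right) \left(-1\right) + 81 = 17 + 81 = 98$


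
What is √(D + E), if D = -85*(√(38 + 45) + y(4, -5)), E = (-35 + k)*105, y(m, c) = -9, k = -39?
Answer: √(-7005 - 85*√83) ≈ 88.201*I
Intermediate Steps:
E = -7770 (E = (-35 - 39)*105 = -74*105 = -7770)
D = 765 - 85*√83 (D = -85*(√(38 + 45) - 9) = -85*(√83 - 9) = -85*(-9 + √83) = 765 - 85*√83 ≈ -9.3869)
√(D + E) = √((765 - 85*√83) - 7770) = √(-7005 - 85*√83)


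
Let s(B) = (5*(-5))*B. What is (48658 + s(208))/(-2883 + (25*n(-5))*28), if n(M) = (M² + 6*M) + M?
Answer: -43458/9883 ≈ -4.3972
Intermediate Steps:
n(M) = M² + 7*M
s(B) = -25*B
(48658 + s(208))/(-2883 + (25*n(-5))*28) = (48658 - 25*208)/(-2883 + (25*(-5*(7 - 5)))*28) = (48658 - 5200)/(-2883 + (25*(-5*2))*28) = 43458/(-2883 + (25*(-10))*28) = 43458/(-2883 - 250*28) = 43458/(-2883 - 7000) = 43458/(-9883) = 43458*(-1/9883) = -43458/9883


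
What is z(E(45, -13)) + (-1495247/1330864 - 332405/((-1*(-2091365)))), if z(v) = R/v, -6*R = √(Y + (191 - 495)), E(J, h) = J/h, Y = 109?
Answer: -713898618015/556664477872 + 13*I*√195/270 ≈ -1.2825 + 0.67235*I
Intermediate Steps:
R = -I*√195/6 (R = -√(109 + (191 - 495))/6 = -√(109 - 304)/6 = -I*√195/6 ≈ -2.3274*I)
z(v) = -I*√195/(6*v) (z(v) = (-I*√195/6)/v = -I*√195/(6*v))
z(E(45, -13)) + (-1495247/1330864 - 332405/((-1*(-2091365)))) = -I*√195/(6*(45/(-13))) + (-1495247/1330864 - 332405/((-1*(-2091365)))) = -I*√195/(6*(45*(-1/13))) + (-1495247*1/1330864 - 332405/2091365) = -I*√195/(6*(-45/13)) + (-1495247/1330864 - 332405*1/2091365) = -⅙*I*√195*(-13/45) + (-1495247/1330864 - 66481/418273) = 13*I*√195/270 - 713898618015/556664477872 = -713898618015/556664477872 + 13*I*√195/270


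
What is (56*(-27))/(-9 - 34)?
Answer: 1512/43 ≈ 35.163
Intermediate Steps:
(56*(-27))/(-9 - 34) = -1512/(-43) = -1512*(-1/43) = 1512/43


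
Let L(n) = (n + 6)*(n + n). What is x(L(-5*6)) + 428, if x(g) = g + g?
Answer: 3308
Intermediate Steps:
L(n) = 2*n*(6 + n) (L(n) = (6 + n)*(2*n) = 2*n*(6 + n))
x(g) = 2*g
x(L(-5*6)) + 428 = 2*(2*(-5*6)*(6 - 5*6)) + 428 = 2*(2*(-30)*(6 - 30)) + 428 = 2*(2*(-30)*(-24)) + 428 = 2*1440 + 428 = 2880 + 428 = 3308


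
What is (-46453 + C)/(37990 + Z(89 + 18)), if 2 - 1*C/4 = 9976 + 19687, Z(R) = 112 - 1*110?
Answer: -165097/37992 ≈ -4.3456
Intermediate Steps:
Z(R) = 2 (Z(R) = 112 - 110 = 2)
C = -118644 (C = 8 - 4*(9976 + 19687) = 8 - 4*29663 = 8 - 118652 = -118644)
(-46453 + C)/(37990 + Z(89 + 18)) = (-46453 - 118644)/(37990 + 2) = -165097/37992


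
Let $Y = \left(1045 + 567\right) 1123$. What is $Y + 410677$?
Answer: $2220953$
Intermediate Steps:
$Y = 1810276$ ($Y = 1612 \cdot 1123 = 1810276$)
$Y + 410677 = 1810276 + 410677 = 2220953$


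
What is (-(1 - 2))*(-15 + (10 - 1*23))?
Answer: -28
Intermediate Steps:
(-(1 - 2))*(-15 + (10 - 1*23)) = (-1*(-1))*(-15 + (10 - 23)) = 1*(-15 - 13) = 1*(-28) = -28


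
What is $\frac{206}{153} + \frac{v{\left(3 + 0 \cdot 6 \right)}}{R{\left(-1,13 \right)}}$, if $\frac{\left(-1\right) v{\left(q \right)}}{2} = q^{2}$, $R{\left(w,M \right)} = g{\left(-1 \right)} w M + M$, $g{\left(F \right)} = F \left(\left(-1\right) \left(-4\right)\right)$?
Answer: $\frac{10636}{9945} \approx 1.0695$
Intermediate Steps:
$g{\left(F \right)} = 4 F$ ($g{\left(F \right)} = F 4 = 4 F$)
$R{\left(w,M \right)} = M - 4 M w$ ($R{\left(w,M \right)} = 4 \left(-1\right) w M + M = - 4 w M + M = - 4 M w + M = M - 4 M w$)
$v{\left(q \right)} = - 2 q^{2}$
$\frac{206}{153} + \frac{v{\left(3 + 0 \cdot 6 \right)}}{R{\left(-1,13 \right)}} = \frac{206}{153} + \frac{\left(-2\right) \left(3 + 0 \cdot 6\right)^{2}}{13 \left(1 - -4\right)} = 206 \cdot \frac{1}{153} + \frac{\left(-2\right) \left(3 + 0\right)^{2}}{13 \left(1 + 4\right)} = \frac{206}{153} + \frac{\left(-2\right) 3^{2}}{13 \cdot 5} = \frac{206}{153} + \frac{\left(-2\right) 9}{65} = \frac{206}{153} - \frac{18}{65} = \frac{10636}{9945}$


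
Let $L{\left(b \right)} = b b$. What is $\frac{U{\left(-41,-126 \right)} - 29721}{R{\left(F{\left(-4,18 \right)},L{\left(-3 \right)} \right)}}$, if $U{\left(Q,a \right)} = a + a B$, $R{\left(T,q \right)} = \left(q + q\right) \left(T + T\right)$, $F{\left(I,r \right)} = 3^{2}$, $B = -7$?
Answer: $- \frac{9655}{108} \approx -89.398$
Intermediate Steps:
$F{\left(I,r \right)} = 9$
$L{\left(b \right)} = b^{2}$
$R{\left(T,q \right)} = 4 T q$ ($R{\left(T,q \right)} = 2 q 2 T = 4 T q$)
$U{\left(Q,a \right)} = - 6 a$ ($U{\left(Q,a \right)} = a + a \left(-7\right) = a - 7 a = - 6 a$)
$\frac{U{\left(-41,-126 \right)} - 29721}{R{\left(F{\left(-4,18 \right)},L{\left(-3 \right)} \right)}} = \frac{\left(-6\right) \left(-126\right) - 29721}{4 \cdot 9 \left(-3\right)^{2}} = \frac{756 - 29721}{4 \cdot 9 \cdot 9} = - \frac{28965}{324} = \left(-28965\right) \frac{1}{324} = - \frac{9655}{108}$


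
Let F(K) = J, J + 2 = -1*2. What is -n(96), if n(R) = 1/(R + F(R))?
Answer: -1/92 ≈ -0.010870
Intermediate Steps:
J = -4 (J = -2 - 1*2 = -2 - 2 = -4)
F(K) = -4
n(R) = 1/(-4 + R) (n(R) = 1/(R - 4) = 1/(-4 + R))
-n(96) = -1/(-4 + 96) = -1/92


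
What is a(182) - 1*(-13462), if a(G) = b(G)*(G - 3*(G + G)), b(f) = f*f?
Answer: -30129378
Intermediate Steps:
b(f) = f**2
a(G) = -5*G**3 (a(G) = G**2*(G - 3*(G + G)) = G**2*(G - 6*G) = G**2*(-5*G) = -5*G**3)
a(182) - 1*(-13462) = -5*182**3 - 1*(-13462) = -5*6028568 + 13462 = -30142840 + 13462 = -30129378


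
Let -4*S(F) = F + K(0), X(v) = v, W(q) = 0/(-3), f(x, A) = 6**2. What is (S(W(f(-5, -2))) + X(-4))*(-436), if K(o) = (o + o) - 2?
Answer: 1526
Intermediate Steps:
f(x, A) = 36
W(q) = 0 (W(q) = 0*(-1/3) = 0)
K(o) = -2 + 2*o (K(o) = 2*o - 2 = -2 + 2*o)
S(F) = 1/2 - F/4 (S(F) = -(F + (-2 + 2*0))/4 = -(F + (-2 + 0))/4 = -(F - 2)/4 = -(-2 + F)/4 = 1/2 - F/4)
(S(W(f(-5, -2))) + X(-4))*(-436) = ((1/2 - 1/4*0) - 4)*(-436) = ((1/2 + 0) - 4)*(-436) = (1/2 - 4)*(-436) = -7/2*(-436) = 1526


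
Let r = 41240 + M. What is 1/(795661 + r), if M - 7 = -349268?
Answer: 1/487640 ≈ 2.0507e-6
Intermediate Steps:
M = -349261 (M = 7 - 349268 = -349261)
r = -308021 (r = 41240 - 349261 = -308021)
1/(795661 + r) = 1/(795661 - 308021) = 1/487640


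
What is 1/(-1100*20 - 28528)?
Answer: -1/50528 ≈ -1.9791e-5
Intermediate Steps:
1/(-1100*20 - 28528) = 1/(-22000 - 28528) = 1/(-50528) = -1/50528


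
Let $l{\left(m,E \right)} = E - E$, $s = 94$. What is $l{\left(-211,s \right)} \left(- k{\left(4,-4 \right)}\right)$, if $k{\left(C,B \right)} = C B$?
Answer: $0$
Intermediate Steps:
$k{\left(C,B \right)} = B C$
$l{\left(m,E \right)} = 0$
$l{\left(-211,s \right)} \left(- k{\left(4,-4 \right)}\right) = 0 \left(- \left(-4\right) 4\right) = 0 \left(\left(-1\right) \left(-16\right)\right) = 0 \cdot 16 = 0$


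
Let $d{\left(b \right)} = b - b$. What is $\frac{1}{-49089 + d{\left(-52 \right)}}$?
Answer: $- \frac{1}{49089} \approx -2.0371 \cdot 10^{-5}$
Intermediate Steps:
$d{\left(b \right)} = 0$
$\frac{1}{-49089 + d{\left(-52 \right)}} = \frac{1}{-49089 + 0} = \frac{1}{-49089} = - \frac{1}{49089}$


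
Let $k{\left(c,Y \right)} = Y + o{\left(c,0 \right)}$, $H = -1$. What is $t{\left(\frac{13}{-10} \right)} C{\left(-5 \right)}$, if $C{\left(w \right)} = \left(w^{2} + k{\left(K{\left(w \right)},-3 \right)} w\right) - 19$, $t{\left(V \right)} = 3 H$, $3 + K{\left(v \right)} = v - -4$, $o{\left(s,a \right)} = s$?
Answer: $-123$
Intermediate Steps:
$K{\left(v \right)} = 1 + v$ ($K{\left(v \right)} = -3 + \left(v - -4\right) = -3 + \left(v + 4\right) = -3 + \left(4 + v\right) = 1 + v$)
$t{\left(V \right)} = -3$ ($t{\left(V \right)} = 3 \left(-1\right) = -3$)
$k{\left(c,Y \right)} = Y + c$
$C{\left(w \right)} = -19 + w^{2} + w \left(-2 + w\right)$ ($C{\left(w \right)} = \left(w^{2} + \left(-3 + \left(1 + w\right)\right) w\right) - 19 = \left(w^{2} + \left(-2 + w\right) w\right) - 19 = \left(w^{2} + w \left(-2 + w\right)\right) - 19 = -19 + w^{2} + w \left(-2 + w\right)$)
$t{\left(\frac{13}{-10} \right)} C{\left(-5 \right)} = - 3 \left(-19 + \left(-5\right)^{2} - 5 \left(-2 - 5\right)\right) = - 3 \left(-19 + 25 - -35\right) = - 3 \left(-19 + 25 + 35\right) = \left(-3\right) 41 = -123$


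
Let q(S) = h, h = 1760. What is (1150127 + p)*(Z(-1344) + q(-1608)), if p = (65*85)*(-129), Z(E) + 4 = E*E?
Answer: 790863056984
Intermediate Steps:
q(S) = 1760
Z(E) = -4 + E² (Z(E) = -4 + E*E = -4 + E²)
p = -712725 (p = 5525*(-129) = -712725)
(1150127 + p)*(Z(-1344) + q(-1608)) = (1150127 - 712725)*((-4 + (-1344)²) + 1760) = 437402*((-4 + 1806336) + 1760) = 437402*(1806332 + 1760) = 437402*1808092 = 790863056984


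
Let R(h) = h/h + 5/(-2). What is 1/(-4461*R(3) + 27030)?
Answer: 2/67443 ≈ 2.9655e-5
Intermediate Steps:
R(h) = -3/2 (R(h) = 1 + 5*(-1/2) = 1 - 5/2 = -3/2)
1/(-4461*R(3) + 27030) = 1/(-4461*(-3/2) + 27030) = 1/(13383/2 + 27030) = 1/(67443/2) = 2/67443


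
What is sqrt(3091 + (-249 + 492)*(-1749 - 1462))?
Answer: I*sqrt(777182) ≈ 881.58*I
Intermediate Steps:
sqrt(3091 + (-249 + 492)*(-1749 - 1462)) = sqrt(3091 + 243*(-3211)) = sqrt(3091 - 780273) = sqrt(-777182) = I*sqrt(777182)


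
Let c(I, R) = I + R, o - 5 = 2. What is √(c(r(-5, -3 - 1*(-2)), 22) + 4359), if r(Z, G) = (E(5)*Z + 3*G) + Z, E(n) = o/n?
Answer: √4366 ≈ 66.076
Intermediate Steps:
o = 7 (o = 5 + 2 = 7)
E(n) = 7/n
r(Z, G) = 3*G + 12*Z/5 (r(Z, G) = ((7/5)*Z + 3*G) + Z = ((7*(⅕))*Z + 3*G) + Z = (7*Z/5 + 3*G) + Z = (3*G + 7*Z/5) + Z = 3*G + 12*Z/5)
√(c(r(-5, -3 - 1*(-2)), 22) + 4359) = √(((3*(-3 - 1*(-2)) + (12/5)*(-5)) + 22) + 4359) = √(((3*(-3 + 2) - 12) + 22) + 4359) = √(((3*(-1) - 12) + 22) + 4359) = √(((-3 - 12) + 22) + 4359) = √((-15 + 22) + 4359) = √(7 + 4359) = √4366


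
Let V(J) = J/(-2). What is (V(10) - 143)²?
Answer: 21904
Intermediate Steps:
V(J) = -J/2 (V(J) = J*(-½) = -J/2)
(V(10) - 143)² = (-½*10 - 143)² = (-5 - 143)² = (-148)² = 21904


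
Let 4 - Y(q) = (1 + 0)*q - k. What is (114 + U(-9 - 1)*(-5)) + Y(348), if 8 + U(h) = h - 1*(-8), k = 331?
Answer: 151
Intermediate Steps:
U(h) = h (U(h) = -8 + (h - 1*(-8)) = -8 + (h + 8) = -8 + (8 + h) = h)
Y(q) = 335 - q (Y(q) = 4 - ((1 + 0)*q - 1*331) = 4 - (1*q - 331) = 4 - (q - 331) = 4 - (-331 + q) = 4 + (331 - q) = 335 - q)
(114 + U(-9 - 1)*(-5)) + Y(348) = (114 + (-9 - 1)*(-5)) + (335 - 1*348) = (114 - 10*(-5)) + (335 - 348) = (114 + 50) - 13 = 164 - 13 = 151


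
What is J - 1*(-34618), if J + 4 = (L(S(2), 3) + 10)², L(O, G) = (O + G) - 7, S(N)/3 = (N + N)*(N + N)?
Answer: 37530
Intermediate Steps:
S(N) = 12*N² (S(N) = 3*((N + N)*(N + N)) = 3*((2*N)*(2*N)) = 3*(4*N²) = 12*N²)
L(O, G) = -7 + G + O (L(O, G) = (G + O) - 7 = -7 + G + O)
J = 2912 (J = -4 + ((-7 + 3 + 12*2²) + 10)² = -4 + ((-7 + 3 + 12*4) + 10)² = -4 + ((-7 + 3 + 48) + 10)² = -4 + (44 + 10)² = -4 + 54² = -4 + 2916 = 2912)
J - 1*(-34618) = 2912 - 1*(-34618) = 2912 + 34618 = 37530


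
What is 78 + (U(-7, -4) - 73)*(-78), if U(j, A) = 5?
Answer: 5382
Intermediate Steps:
78 + (U(-7, -4) - 73)*(-78) = 78 + (5 - 73)*(-78) = 78 - 68*(-78) = 78 + 5304 = 5382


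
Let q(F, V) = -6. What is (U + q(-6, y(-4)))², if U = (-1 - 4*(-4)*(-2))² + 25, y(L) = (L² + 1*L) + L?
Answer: 1227664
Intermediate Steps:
y(L) = L² + 2*L (y(L) = (L² + L) + L = (L + L²) + L = L² + 2*L)
U = 1114 (U = (-1 + 16*(-2))² + 25 = (-1 - 32)² + 25 = (-33)² + 25 = 1089 + 25 = 1114)
(U + q(-6, y(-4)))² = (1114 - 6)² = 1108² = 1227664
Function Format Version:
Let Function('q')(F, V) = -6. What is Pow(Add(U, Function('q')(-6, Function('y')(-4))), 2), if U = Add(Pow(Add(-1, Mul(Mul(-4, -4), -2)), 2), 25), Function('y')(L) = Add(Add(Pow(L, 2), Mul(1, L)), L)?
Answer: 1227664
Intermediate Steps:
Function('y')(L) = Add(Pow(L, 2), Mul(2, L)) (Function('y')(L) = Add(Add(Pow(L, 2), L), L) = Add(Add(L, Pow(L, 2)), L) = Add(Pow(L, 2), Mul(2, L)))
U = 1114 (U = Add(Pow(Add(-1, Mul(16, -2)), 2), 25) = Add(Pow(Add(-1, -32), 2), 25) = Add(Pow(-33, 2), 25) = Add(1089, 25) = 1114)
Pow(Add(U, Function('q')(-6, Function('y')(-4))), 2) = Pow(Add(1114, -6), 2) = Pow(1108, 2) = 1227664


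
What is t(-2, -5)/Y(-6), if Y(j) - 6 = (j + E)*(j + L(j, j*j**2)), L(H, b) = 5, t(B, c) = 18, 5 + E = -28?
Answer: 2/5 ≈ 0.40000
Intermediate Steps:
E = -33 (E = -5 - 28 = -33)
Y(j) = 6 + (-33 + j)*(5 + j) (Y(j) = 6 + (j - 33)*(j + 5) = 6 + (-33 + j)*(5 + j))
t(-2, -5)/Y(-6) = 18/(-159 + (-6)**2 - 28*(-6)) = 18/(-159 + 36 + 168) = 18/45 = 18*(1/45) = 2/5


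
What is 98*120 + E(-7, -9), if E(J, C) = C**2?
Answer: 11841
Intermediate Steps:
98*120 + E(-7, -9) = 98*120 + (-9)**2 = 11760 + 81 = 11841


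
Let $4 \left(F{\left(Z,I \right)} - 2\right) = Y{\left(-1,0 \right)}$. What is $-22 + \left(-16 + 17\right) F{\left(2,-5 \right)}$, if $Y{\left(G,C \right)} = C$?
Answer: $-20$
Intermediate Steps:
$F{\left(Z,I \right)} = 2$ ($F{\left(Z,I \right)} = 2 + \frac{1}{4} \cdot 0 = 2 + 0 = 2$)
$-22 + \left(-16 + 17\right) F{\left(2,-5 \right)} = -22 + \left(-16 + 17\right) 2 = -22 + 1 \cdot 2 = -22 + 2 = -20$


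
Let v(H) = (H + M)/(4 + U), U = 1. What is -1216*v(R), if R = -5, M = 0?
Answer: 1216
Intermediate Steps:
v(H) = H/5 (v(H) = (H + 0)/(4 + 1) = H/5)
-1216*v(R) = -1216*(-5)/5 = -1216*(-1) = 1216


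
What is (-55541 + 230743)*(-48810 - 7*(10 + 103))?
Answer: -8690194402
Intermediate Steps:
(-55541 + 230743)*(-48810 - 7*(10 + 103)) = 175202*(-48810 - 7*113) = 175202*(-48810 - 791) = 175202*(-49601) = -8690194402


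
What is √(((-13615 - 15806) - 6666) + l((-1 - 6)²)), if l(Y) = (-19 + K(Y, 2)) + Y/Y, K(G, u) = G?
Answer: 2*I*√9014 ≈ 189.88*I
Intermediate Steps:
l(Y) = -18 + Y (l(Y) = (-19 + Y) + Y/Y = (-19 + Y) + 1 = -18 + Y)
√(((-13615 - 15806) - 6666) + l((-1 - 6)²)) = √(((-13615 - 15806) - 6666) + (-18 + (-1 - 6)²)) = √((-29421 - 6666) + (-18 + (-7)²)) = √(-36087 + (-18 + 49)) = √(-36087 + 31) = √(-36056) = 2*I*√9014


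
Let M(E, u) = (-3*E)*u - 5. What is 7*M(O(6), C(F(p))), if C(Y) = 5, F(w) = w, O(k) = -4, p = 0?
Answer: 385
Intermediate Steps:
M(E, u) = -5 - 3*E*u (M(E, u) = -3*E*u - 5 = -5 - 3*E*u)
7*M(O(6), C(F(p))) = 7*(-5 - 3*(-4)*5) = 7*(-5 + 60) = 7*55 = 385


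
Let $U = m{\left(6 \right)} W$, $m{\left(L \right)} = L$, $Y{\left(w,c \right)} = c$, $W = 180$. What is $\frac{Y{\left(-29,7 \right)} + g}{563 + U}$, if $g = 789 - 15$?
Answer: $\frac{781}{1643} \approx 0.47535$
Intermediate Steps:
$g = 774$ ($g = 789 - 15 = 774$)
$U = 1080$ ($U = 6 \cdot 180 = 1080$)
$\frac{Y{\left(-29,7 \right)} + g}{563 + U} = \frac{7 + 774}{563 + 1080} = \frac{781}{1643}$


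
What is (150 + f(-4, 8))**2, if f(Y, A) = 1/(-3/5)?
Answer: 198025/9 ≈ 22003.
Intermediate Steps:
f(Y, A) = -5/3 (f(Y, A) = 1/(-3*1/5) = 1/(-3/5) = -5/3)
(150 + f(-4, 8))**2 = (150 - 5/3)**2 = (445/3)**2 = 198025/9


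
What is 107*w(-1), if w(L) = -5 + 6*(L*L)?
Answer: 107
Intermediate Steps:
w(L) = -5 + 6*L²
107*w(-1) = 107*(-5 + 6*(-1)²) = 107*(-5 + 6*1) = 107*(-5 + 6) = 107*1 = 107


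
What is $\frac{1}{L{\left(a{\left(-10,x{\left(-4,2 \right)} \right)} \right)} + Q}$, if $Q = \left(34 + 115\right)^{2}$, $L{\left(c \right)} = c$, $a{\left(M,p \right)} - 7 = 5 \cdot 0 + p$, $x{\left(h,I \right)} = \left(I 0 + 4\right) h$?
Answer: $\frac{1}{22192} \approx 4.5061 \cdot 10^{-5}$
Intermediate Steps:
$x{\left(h,I \right)} = 4 h$ ($x{\left(h,I \right)} = \left(0 + 4\right) h = 4 h$)
$a{\left(M,p \right)} = 7 + p$ ($a{\left(M,p \right)} = 7 + \left(5 \cdot 0 + p\right) = 7 + \left(0 + p\right) = 7 + p$)
$Q = 22201$ ($Q = 149^{2} = 22201$)
$\frac{1}{L{\left(a{\left(-10,x{\left(-4,2 \right)} \right)} \right)} + Q} = \frac{1}{\left(7 + 4 \left(-4\right)\right) + 22201} = \frac{1}{\left(7 - 16\right) + 22201} = \frac{1}{-9 + 22201} = \frac{1}{22192}$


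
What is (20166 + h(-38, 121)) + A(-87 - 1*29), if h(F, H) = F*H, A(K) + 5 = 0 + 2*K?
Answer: 15331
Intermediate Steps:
A(K) = -5 + 2*K (A(K) = -5 + (0 + 2*K) = -5 + 2*K)
(20166 + h(-38, 121)) + A(-87 - 1*29) = (20166 - 38*121) + (-5 + 2*(-87 - 1*29)) = (20166 - 4598) + (-5 + 2*(-87 - 29)) = 15568 + (-5 + 2*(-116)) = 15568 + (-5 - 232) = 15568 - 237 = 15331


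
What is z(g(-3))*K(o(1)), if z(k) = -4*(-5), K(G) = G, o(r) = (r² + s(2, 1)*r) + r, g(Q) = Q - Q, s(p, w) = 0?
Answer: 40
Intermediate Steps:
g(Q) = 0
o(r) = r + r² (o(r) = (r² + 0*r) + r = (r² + 0) + r = r² + r = r + r²)
z(k) = 20
z(g(-3))*K(o(1)) = 20*(1*(1 + 1)) = 20*(1*2) = 20*2 = 40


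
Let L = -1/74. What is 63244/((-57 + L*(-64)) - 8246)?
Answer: -2340028/307179 ≈ -7.6178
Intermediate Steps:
L = -1/74 (L = -1*1/74 = -1/74 ≈ -0.013514)
63244/((-57 + L*(-64)) - 8246) = 63244/((-57 - 1/74*(-64)) - 8246) = 63244/((-57 + 32/37) - 8246) = 63244/(-2077/37 - 8246) = 63244/(-307179/37) = 63244*(-37/307179) = -2340028/307179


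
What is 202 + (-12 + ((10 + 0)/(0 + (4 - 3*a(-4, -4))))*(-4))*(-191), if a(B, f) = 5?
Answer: 19794/11 ≈ 1799.5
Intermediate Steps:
202 + (-12 + ((10 + 0)/(0 + (4 - 3*a(-4, -4))))*(-4))*(-191) = 202 + (-12 + ((10 + 0)/(0 + (4 - 3*5)))*(-4))*(-191) = 202 + (-12 + (10/(0 + (4 - 15)))*(-4))*(-191) = 202 + (-12 + (10/(0 - 11))*(-4))*(-191) = 202 + (-12 + (10/(-11))*(-4))*(-191) = 202 + (-12 + (10*(-1/11))*(-4))*(-191) = 202 + (-12 - 10/11*(-4))*(-191) = 202 + (-12 + 40/11)*(-191) = 202 - 92/11*(-191) = 202 + 17572/11 = 19794/11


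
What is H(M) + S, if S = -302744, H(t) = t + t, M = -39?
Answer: -302822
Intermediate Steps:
H(t) = 2*t
H(M) + S = 2*(-39) - 302744 = -78 - 302744 = -302822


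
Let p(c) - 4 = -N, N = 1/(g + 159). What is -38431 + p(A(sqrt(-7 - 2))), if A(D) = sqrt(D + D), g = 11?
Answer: -6532591/170 ≈ -38427.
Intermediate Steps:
A(D) = sqrt(2)*sqrt(D) (A(D) = sqrt(2*D) = sqrt(2)*sqrt(D))
N = 1/170 (N = 1/(11 + 159) = 1/170 ≈ 0.0058824)
p(c) = 679/170 (p(c) = 4 - 1*1/170 = 4 - 1/170 = 679/170)
-38431 + p(A(sqrt(-7 - 2))) = -38431 + 679/170 = -6532591/170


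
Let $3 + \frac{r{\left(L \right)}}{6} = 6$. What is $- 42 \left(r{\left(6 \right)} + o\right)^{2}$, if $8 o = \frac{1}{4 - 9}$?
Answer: $- \frac{10856181}{800} \approx -13570.0$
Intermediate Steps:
$r{\left(L \right)} = 18$ ($r{\left(L \right)} = -18 + 6 \cdot 6 = -18 + 36 = 18$)
$o = - \frac{1}{40}$ ($o = \frac{1}{8 \left(4 - 9\right)} = \frac{1}{8 \left(-5\right)} = \frac{1}{8} \left(- \frac{1}{5}\right) = - \frac{1}{40} \approx -0.025$)
$- 42 \left(r{\left(6 \right)} + o\right)^{2} = - 42 \left(18 - \frac{1}{40}\right)^{2} = - 42 \left(\frac{719}{40}\right)^{2} = \left(-42\right) \frac{516961}{1600} = - \frac{10856181}{800}$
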